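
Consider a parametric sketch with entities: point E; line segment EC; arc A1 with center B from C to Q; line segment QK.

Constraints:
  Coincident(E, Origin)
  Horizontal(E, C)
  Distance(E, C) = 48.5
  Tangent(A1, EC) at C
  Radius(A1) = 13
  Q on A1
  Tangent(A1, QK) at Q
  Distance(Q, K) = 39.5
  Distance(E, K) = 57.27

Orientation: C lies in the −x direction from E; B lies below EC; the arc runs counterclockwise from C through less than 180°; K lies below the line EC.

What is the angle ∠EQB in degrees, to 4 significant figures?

25.30°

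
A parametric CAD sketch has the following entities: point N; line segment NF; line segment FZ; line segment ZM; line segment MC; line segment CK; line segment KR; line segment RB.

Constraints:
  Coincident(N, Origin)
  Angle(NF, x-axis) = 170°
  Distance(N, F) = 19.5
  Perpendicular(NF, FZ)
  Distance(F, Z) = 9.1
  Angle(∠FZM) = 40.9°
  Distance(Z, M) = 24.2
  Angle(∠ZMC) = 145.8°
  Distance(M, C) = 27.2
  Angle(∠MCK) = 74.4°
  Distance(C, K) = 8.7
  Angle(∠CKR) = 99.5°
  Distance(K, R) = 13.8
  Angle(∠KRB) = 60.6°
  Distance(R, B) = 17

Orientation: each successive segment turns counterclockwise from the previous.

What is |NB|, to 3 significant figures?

29.8

N is at the origin; NF runs at 170.0° with length 19.5, so F = (-19.2, 3.39). The perpendicularity gives FZ at right angles to NF, so FZ runs at -100°; with |FZ| = 9.1, Z = (-20.8, -5.58). ∠FZM = 40.9° gives ZM at 39.1° from the x-axis; with |ZM| = 24.2, M = (-2.00, 9.69). ∠ZMC = 145.8° gives MC at 73.3° from the x-axis; with |MC| = 27.2, C = (5.81, 35.7). ∠MCK = 74.4° gives CK at 179° from the x-axis; with |CK| = 8.7, K = (-2.89, 35.9). ∠CKR = 99.5° gives KR at -101° from the x-axis; with |KR| = 13.8, R = (-5.42, 22.3). ∠KRB = 60.6° gives RB at 18.8° from the x-axis; with |RB| = 17.0, B = (10.7, 27.8). Then |NB| = |B − N| = 29.8.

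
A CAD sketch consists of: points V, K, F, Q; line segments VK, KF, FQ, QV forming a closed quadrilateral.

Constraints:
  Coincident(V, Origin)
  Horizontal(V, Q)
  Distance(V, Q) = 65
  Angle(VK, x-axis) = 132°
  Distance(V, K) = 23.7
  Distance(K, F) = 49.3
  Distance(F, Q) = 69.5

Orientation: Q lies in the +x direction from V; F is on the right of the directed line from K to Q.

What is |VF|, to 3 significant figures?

28.5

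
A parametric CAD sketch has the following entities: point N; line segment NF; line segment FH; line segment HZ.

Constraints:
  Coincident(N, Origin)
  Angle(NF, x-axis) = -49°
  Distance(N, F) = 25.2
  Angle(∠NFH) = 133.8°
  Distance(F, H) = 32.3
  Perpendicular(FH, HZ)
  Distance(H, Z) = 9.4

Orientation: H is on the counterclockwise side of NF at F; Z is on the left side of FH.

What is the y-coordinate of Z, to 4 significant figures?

-11.21

∠NFH = 133.8°, so FH runs at -49.0° + (180° − 133.8°) = -2.800° from the x-axis; with |FH| = 32.3, H = F + 32.3·(cos -2.800°, sin -2.800°) = (48.79, -20.60). The perpendicularity gives HZ at right angles to FH; with |HZ| = 9.4 on the left of FH, Z = H + 9.4·(0.04885, 0.9988) = (49.25, -11.21). So Z.y = -11.21.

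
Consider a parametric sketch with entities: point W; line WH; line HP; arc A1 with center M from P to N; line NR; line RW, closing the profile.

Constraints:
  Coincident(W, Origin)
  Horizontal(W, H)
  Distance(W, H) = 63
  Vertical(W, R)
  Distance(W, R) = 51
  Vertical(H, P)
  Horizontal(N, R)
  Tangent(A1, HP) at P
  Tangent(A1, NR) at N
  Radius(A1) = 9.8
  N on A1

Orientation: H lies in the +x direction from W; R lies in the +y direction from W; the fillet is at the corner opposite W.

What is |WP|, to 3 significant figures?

75.3

W is at the origin; WH is horizontal with |WH| = 63.0 and H on the +x side, so H = (63.0, 0.00). W and R share the same x with |WR| = 51.0 and R on the +y side, so R = (0.00, 51.0). The virtual corner opposite W is at (63.0, 51.0). The tangent condition forces MP to be normal to HP and the tangent condition forces MN to be normal to NR, with radius 9.8, so the center M sits 9.8 in from both sides at M = (53.2, 41.2). That places the tangent points at P = (63.0, 41.2) on HP and N = (53.2, 51.0) on NR. Then |WP| = |P − W| = 75.3.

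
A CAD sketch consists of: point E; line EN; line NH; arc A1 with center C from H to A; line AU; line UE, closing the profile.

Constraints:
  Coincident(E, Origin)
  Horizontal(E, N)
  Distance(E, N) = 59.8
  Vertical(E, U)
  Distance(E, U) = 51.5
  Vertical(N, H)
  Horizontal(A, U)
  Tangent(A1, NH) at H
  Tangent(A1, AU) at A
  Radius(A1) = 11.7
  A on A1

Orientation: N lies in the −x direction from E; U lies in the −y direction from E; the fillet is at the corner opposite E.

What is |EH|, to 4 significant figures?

71.83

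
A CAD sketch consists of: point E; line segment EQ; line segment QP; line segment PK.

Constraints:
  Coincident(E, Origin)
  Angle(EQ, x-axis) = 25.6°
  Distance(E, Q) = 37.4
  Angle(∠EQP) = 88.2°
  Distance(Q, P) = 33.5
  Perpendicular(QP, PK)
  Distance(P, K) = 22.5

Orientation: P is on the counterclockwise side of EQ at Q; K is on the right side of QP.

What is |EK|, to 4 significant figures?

68.05

∠EQP = 88.2°, so QP runs at 25.6° + (180° − 88.2°) = 117.4° from the x-axis; with |QP| = 33.5, P = Q + 33.5·(cos 117.4°, sin 117.4°) = (18.31, 45.90). QP is perpendicular to PK; with |PK| = 22.5 on the right of QP, K = P + 22.5·(0.8878, 0.4602) = (38.29, 56.26). Then |EK| = |K − E| = 68.05.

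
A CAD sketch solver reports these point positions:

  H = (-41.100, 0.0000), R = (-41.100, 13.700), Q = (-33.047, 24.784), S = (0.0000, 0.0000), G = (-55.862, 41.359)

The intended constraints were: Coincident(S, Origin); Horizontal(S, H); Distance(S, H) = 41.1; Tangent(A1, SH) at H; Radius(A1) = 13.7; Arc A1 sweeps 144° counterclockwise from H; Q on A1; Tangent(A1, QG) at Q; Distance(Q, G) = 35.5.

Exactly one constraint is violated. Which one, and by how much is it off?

Distance(Q, G) = 35.5 — off by 7.30.

S = (0.00, 0.00) ✓; S.y = 0.00, H.y = 0.00 ✓; |SH| = 41.10 ✓; ∠(RH, HS) = 90.00° ✓; |RH| = 13.70 ✓; bearing(R→Q) − bearing(R→H) = 144.0° ✓; |RQ| = 13.70 ✓; ∠(RQ, QG) = 90.00° ✓; |QG| = 28.20 ✗.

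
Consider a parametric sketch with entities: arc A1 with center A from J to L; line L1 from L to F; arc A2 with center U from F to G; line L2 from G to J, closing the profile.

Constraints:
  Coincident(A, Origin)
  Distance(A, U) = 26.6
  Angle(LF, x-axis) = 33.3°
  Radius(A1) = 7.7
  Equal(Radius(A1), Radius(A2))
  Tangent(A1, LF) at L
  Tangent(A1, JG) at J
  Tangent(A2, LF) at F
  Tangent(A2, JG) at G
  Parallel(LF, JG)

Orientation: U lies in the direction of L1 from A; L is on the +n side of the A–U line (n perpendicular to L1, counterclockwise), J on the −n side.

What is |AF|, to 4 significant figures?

27.69

The slot axis is L1's direction at 33.3°, so u = (cos 33.3°, sin 33.3°) = (0.8358, 0.5490) and n = (−sin 33.3°, cos 33.3°) = (-0.5490, 0.8358). A is at the origin and U lies 26.6 along u from A, so U = 26.6·u = (22.23, 14.60). Tangency of A1 to both parallel lines with radius 7.7 puts L and J at A ± 7.7·n: L = (-4.227, 6.436), J = (4.227, -6.436). Equal radii place F and G the same way about U: F = U + 7.7·n = (18.01, 21.04), G = U − 7.7·n = (26.46, 8.168). Then |AF| = |F − A| = 27.69.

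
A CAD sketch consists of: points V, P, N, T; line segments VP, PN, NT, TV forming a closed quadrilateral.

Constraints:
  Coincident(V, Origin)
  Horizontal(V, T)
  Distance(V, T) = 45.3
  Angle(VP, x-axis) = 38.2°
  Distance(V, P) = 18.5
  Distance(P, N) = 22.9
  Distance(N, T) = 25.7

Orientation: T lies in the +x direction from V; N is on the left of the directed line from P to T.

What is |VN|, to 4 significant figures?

41.32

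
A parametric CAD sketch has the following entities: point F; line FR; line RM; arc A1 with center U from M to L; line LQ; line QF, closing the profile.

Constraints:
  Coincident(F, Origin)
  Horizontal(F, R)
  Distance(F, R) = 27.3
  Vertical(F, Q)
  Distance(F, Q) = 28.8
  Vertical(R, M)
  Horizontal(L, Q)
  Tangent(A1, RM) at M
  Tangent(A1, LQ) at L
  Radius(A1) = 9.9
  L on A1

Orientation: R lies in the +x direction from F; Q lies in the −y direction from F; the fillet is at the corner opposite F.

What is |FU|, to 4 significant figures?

25.69

F is at the origin; F and R share the same y with |FR| = 27.3 and R on the +x side, so R = (27.30, 0.000). F and Q share the same x with |FQ| = 28.8 and Q on the −y side, so Q = (0.000, -28.80). The virtual corner opposite F is at (27.30, -28.80). Since A1 is tangent to RM there, UM ⟂ RM and A1 meets LQ tangentially, so UL is at right angles to LQ, with radius 9.9, so the center U sits 9.9 in from both sides at U = (17.40, -18.90). Then |FU| = |U − F| = 25.69.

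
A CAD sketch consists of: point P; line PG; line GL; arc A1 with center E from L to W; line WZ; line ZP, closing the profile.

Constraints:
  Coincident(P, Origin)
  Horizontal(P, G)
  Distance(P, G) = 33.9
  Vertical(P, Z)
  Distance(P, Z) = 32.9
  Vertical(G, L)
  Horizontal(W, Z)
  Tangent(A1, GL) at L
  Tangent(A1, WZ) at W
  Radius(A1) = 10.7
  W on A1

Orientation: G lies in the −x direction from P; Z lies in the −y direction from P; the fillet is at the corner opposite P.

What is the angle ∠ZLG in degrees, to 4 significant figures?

107.5°

P is at the origin; P and G share the same y with |PG| = 33.9 and G on the −x side, so G = (-33.90, 0.000). PZ is vertical with |PZ| = 32.9 and Z on the −y side, so Z = (0.000, -32.90). The virtual corner opposite P is at (-33.90, -32.90). A1 meets GL tangentially, so EL is at right angles to GL and since A1 is tangent to WZ there, EW ⟂ WZ, with radius 10.7, so the center E sits 10.7 in from both sides at E = (-23.20, -22.20). That places the tangent points at L = (-33.90, -22.20) on GL and W = (-23.20, -32.90) on WZ. Then cos ∠ZLG = LZ·LG / (|LZ||LG|), giving 107.5°.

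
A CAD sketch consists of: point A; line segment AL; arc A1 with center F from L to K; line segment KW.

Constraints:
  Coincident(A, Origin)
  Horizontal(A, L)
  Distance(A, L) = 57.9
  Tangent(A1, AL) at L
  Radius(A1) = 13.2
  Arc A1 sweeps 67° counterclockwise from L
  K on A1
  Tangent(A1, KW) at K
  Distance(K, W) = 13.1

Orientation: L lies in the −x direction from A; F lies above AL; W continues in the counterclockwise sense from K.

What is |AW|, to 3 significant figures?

45.3

A is at the origin; A and L share the same y with |AL| = 57.9 and L on the −x side, so L = (-57.9, 0.00). A1 meets AL tangentially, so FL is at right angles to AL, so F = L + (0, 13.2) = (-57.9, 13.2). On A1, L sits at bearing -90° from F; a 67° counterclockwise sweep puts K at bearing -23°, so K = F + 13.2·(cos -23°, sin -23°) = (-45.7, 8.04). Tangency of A1 to KW means the radius FK is perpendicular to KW, so KW runs along (−sin -23°, cos -23°); with |KW| = 13.1, W = (-40.6, 20.1). Then |AW| = |W − A| = 45.3.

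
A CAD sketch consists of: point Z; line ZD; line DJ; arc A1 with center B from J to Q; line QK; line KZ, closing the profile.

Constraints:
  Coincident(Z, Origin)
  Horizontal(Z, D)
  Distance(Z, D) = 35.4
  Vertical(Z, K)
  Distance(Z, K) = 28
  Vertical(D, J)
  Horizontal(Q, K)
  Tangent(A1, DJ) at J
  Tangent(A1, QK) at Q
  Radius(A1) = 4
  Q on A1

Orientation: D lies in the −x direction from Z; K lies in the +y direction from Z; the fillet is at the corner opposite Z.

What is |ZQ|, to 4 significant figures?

42.07

Z is at the origin; ZD is horizontal with |ZD| = 35.4 and D on the −x side, so D = (-35.40, 0.000). Z and K share the same x with |ZK| = 28.0 and K on the +y side, so K = (0.000, 28.00). The virtual corner opposite Z is at (-35.40, 28.00). A1 meets DJ tangentially, so BJ is at right angles to DJ and the tangent condition forces BQ to be normal to QK, with radius 4.0, so the center B sits 4.0 in from both sides at B = (-31.40, 24.00). That places the tangent points at J = (-35.40, 24.00) on DJ and Q = (-31.40, 28.00) on QK. Then |ZQ| = |Q − Z| = 42.07.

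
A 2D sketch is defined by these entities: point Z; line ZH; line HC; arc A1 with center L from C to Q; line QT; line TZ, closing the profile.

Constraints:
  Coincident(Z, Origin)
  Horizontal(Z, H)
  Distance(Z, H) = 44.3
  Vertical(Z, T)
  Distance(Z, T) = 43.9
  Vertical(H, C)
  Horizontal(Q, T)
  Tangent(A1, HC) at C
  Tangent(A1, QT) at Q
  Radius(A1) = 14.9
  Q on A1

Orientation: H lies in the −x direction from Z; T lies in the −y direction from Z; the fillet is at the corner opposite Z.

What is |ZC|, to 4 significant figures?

52.95

Z is at the origin; ZH is horizontal with |ZH| = 44.3 and H on the −x side, so H = (-44.30, 0.000). ZT is vertical with |ZT| = 43.9 and T on the −y side, so T = (0.000, -43.90). The virtual corner opposite Z is at (-44.30, -43.90). The tangent condition forces LC to be normal to HC and tangency of A1 to QT means the radius LQ is perpendicular to QT, with radius 14.9, so the center L sits 14.9 in from both sides at L = (-29.40, -29.00). That places the tangent points at C = (-44.30, -29.00) on HC and Q = (-29.40, -43.90) on QT. Then |ZC| = |C − Z| = 52.95.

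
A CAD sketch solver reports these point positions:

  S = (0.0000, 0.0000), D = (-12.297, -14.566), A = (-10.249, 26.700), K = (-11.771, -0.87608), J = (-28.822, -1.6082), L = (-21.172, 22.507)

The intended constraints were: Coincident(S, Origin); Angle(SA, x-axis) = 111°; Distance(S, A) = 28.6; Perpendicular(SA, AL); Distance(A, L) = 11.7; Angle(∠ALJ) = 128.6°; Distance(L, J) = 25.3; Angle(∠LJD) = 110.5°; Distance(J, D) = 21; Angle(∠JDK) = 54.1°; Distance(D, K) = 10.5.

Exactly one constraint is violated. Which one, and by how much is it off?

Distance(D, K) = 10.5 — off by 3.20.

S = (0.00, 0.00) ✓; SA at 111.0° ✓; |SA| = 28.60 ✓; ∠(SA, AL) = 90.00° ✓; |AL| = 11.70 ✓; ∠ALJ = 128.6° ✓; |LJ| = 25.30 ✓; ∠LJD = 110.5° ✓; |JD| = 21.00 ✓; ∠JDK = 54.10° ✓; |DK| = 13.70 ✗.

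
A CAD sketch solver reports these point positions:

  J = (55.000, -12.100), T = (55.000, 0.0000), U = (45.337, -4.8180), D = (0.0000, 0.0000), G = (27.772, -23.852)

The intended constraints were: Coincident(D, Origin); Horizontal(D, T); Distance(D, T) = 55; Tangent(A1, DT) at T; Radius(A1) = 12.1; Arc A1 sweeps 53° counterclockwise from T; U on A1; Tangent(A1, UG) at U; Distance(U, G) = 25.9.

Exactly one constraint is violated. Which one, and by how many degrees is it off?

Tangent(A1, UG) at U — off by 5.70°.

D = (0.00, 0.00) ✓; D.y = 0.00, T.y = 0.00 ✓; |DT| = 55.00 ✓; ∠(JT, TD) = 90.00° ✓; |JT| = 12.10 ✓; bearing(J→U) − bearing(J→T) = 53.00° ✓; |JU| = 12.10 ✓; ∠(JU, UG) = 95.70° ✗; |UG| = 25.90 ✓.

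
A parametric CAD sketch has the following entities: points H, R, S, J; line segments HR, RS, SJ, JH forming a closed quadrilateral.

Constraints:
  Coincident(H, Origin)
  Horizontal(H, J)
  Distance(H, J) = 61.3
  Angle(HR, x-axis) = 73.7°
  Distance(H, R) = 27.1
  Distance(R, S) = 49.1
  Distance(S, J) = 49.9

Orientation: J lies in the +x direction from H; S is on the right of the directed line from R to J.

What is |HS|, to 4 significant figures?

27.78

Checks: |RS| = 49.10 ✓; |SJ| = 49.90 ✓.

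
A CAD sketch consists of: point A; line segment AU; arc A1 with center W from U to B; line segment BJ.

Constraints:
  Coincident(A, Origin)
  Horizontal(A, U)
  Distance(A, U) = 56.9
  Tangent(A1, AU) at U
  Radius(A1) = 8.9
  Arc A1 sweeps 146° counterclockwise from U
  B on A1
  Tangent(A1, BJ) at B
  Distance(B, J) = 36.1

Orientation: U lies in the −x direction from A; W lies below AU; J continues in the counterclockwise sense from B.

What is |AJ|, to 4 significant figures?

48.48

A is at the origin; AU is horizontal with |AU| = 56.9 and U on the −x side, so U = (-56.90, 0.000). The tangent condition forces WU to be normal to AU, so W = U + (0, -8.9) = (-56.90, -8.900). On A1, U sits at bearing 90° from W; a 146° counterclockwise sweep puts B at bearing 236°, so B = W + 8.9·(cos 236°, sin 236°) = (-61.88, -16.28). The tangent condition forces WB to be normal to BJ, so BJ runs along (−sin 236°, cos 236°); with |BJ| = 36.1, J = (-31.95, -36.47). Then |AJ| = |J − A| = 48.48.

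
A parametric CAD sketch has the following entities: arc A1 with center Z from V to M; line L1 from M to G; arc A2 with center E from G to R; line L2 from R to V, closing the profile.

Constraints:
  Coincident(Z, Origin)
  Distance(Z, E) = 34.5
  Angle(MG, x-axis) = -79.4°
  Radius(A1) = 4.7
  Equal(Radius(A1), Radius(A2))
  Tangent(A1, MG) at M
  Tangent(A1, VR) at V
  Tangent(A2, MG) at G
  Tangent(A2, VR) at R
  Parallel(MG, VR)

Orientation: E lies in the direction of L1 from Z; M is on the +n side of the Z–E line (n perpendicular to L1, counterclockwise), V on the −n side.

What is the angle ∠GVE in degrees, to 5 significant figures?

7.4833°

The slot axis is L1's direction at -79.4°, so u = (cos -79.4°, sin -79.4°) = (0.18395, -0.98294) and n = (−sin -79.4°, cos -79.4°) = (0.98294, 0.18395). Z is at the origin and E lies 34.5 along u from Z, so E = 34.5·u = (6.3463, -33.911). Tangency of A1 to both parallel lines with radius 4.7 puts M and V at Z ± 4.7·n: M = (4.6198, 0.86457), V = (-4.6198, -0.86457). Equal radii place G and R the same way about E: G = E + 4.7·n = (10.966, -33.047), R = E − 4.7·n = (1.7265, -34.776). Then cos ∠GVE = VG·VE / (|VG||VE|), giving 7.4833°.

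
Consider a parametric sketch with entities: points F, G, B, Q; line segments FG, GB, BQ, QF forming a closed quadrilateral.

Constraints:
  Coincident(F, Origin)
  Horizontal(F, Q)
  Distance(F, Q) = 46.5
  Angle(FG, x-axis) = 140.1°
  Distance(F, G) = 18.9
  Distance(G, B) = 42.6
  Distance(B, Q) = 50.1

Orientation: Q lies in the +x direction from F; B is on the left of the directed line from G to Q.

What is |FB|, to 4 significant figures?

44.10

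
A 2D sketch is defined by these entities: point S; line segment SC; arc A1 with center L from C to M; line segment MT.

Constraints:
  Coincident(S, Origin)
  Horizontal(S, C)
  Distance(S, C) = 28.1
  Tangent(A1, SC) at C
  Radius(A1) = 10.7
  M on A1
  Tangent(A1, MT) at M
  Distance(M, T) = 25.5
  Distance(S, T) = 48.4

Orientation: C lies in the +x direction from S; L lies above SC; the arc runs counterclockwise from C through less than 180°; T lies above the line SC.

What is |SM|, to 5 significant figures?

40.767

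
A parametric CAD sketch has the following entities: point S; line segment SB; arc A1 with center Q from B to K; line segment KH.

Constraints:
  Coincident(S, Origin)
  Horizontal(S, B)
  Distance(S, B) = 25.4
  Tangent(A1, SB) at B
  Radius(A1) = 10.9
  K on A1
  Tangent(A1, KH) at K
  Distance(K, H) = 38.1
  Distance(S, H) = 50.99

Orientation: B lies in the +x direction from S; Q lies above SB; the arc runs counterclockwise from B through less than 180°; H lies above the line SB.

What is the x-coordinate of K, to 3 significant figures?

34.6

S is at the origin; SB is horizontal with |SB| = 25.4 and B on the +x side, so B = (25.4, 0.00). A1 meets SB tangentially, so QB is at right angles to SB, so Q = B + (0, 10.9) = (25.4, 10.9). Since QK ⟂ KH (tangency), |QH| = √(10.9² + 38.1²) = 39.6 regardless of where K sits on A1. So H lies on both circle(S, 50.99) and circle(Q, 39.6); the above-SB intersection is H = (14.3, 48.9). K is the foot of the tangent from H: K = (34.6, 16.7).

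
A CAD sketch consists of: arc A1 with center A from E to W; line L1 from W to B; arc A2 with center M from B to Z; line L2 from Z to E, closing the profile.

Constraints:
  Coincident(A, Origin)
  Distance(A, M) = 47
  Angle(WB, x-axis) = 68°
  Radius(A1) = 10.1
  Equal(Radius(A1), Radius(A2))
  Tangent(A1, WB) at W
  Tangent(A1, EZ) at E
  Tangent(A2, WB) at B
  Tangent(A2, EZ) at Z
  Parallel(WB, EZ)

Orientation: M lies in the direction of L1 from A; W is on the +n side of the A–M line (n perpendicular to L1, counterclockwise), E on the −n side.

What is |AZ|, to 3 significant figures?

48.1

The slot axis is L1's direction at 68.0°, so u = (cos 68.0°, sin 68.0°) = (0.375, 0.927) and n = (−sin 68.0°, cos 68.0°) = (-0.927, 0.375). A is at the origin and M lies 47.0 along u from A, so M = 47.0·u = (17.6, 43.6). Tangency of A1 to both parallel lines with radius 10.1 puts W and E at A ± 10.1·n: W = (-9.36, 3.78), E = (9.36, -3.78). Equal radii place B and Z the same way about M: B = M + 10.1·n = (8.24, 47.4), Z = M − 10.1·n = (27.0, 39.8). Then |AZ| = |Z − A| = 48.1.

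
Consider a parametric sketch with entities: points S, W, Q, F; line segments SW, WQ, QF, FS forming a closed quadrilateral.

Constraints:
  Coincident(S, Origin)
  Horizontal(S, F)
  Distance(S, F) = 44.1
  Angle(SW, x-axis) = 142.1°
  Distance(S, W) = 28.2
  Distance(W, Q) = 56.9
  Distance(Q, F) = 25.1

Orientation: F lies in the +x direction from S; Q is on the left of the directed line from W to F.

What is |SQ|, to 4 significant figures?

41.41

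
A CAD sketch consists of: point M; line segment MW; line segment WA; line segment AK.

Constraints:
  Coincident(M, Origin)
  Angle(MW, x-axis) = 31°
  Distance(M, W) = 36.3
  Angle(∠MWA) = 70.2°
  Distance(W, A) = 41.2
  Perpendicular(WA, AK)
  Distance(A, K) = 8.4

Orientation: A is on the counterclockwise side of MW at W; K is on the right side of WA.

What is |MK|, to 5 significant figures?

51.442

∠MWA = 70.2°, so WA runs at 31.0° + (180° − 70.2°) = 140.80° from the x-axis; with |WA| = 41.2, A = W + 41.2·(cos 140.80°, sin 140.80°) = (-0.81254, 44.735). The perpendicularity gives AK at right angles to WA; with |AK| = 8.4 on the right of WA, K = A + 8.4·(0.63203, 0.77494) = (4.4965, 51.245). Then |MK| = |K − M| = 51.442.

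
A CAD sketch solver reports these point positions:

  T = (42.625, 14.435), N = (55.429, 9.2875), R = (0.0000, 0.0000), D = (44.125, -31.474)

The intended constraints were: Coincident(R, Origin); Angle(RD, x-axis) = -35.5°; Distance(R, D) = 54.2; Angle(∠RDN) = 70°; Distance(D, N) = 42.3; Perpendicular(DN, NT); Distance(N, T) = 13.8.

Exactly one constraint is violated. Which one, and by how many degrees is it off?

Perpendicular(DN, NT) — off by 6.40°.

R = (0.00, 0.00) ✓; RD at -35.50° ✓; |RD| = 54.20 ✓; ∠RDN = 70.00° ✓; |DN| = 42.30 ✓; ∠(DN, NT) = 83.60° ✗; |NT| = 13.80 ✓.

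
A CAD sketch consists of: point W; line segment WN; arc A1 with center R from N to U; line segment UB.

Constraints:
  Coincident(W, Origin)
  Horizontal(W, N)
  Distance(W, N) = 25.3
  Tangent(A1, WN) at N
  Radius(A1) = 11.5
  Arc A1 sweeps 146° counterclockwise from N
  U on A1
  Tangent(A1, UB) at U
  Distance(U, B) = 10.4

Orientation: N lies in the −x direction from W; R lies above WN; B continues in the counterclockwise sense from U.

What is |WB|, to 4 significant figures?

38.43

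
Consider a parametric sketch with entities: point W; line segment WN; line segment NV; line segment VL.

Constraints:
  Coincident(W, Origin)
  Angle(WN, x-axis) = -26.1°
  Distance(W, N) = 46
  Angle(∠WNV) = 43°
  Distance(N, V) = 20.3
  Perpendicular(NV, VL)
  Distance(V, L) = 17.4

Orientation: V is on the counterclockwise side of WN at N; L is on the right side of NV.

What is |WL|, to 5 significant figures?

50.564

W is at the origin; WN runs at -26.1° with length 46.0, so N = 46.0·(cos -26.1°, sin -26.1°) = (41.309, -20.237). ∠WNV = 43.0°, so NV runs at -26.1° + (180° − 43.0°) = 110.90° from the x-axis; with |NV| = 20.3, V = N + 20.3·(cos 110.90°, sin 110.90°) = (34.067, -1.2729). The perpendicularity gives VL at right angles to NV; with |VL| = 17.4 on the right of NV, L = V + 17.4·(0.93420, 0.35674) = (50.323, 4.9344). Then |WL| = |L − W| = 50.564.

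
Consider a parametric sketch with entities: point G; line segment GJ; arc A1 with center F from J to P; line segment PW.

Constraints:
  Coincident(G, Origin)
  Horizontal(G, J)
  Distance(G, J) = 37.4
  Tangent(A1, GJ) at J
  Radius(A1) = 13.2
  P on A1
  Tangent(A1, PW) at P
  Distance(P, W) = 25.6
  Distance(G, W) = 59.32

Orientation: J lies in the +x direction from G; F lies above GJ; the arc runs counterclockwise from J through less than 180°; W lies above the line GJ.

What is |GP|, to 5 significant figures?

52.855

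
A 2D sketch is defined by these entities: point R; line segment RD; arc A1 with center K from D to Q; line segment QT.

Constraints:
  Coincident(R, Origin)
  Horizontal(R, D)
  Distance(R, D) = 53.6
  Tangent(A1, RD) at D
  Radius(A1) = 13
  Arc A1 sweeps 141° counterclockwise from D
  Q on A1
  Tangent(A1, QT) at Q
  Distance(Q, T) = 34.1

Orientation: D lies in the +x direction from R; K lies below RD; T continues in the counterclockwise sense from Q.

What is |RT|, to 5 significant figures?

84.606

R is at the origin; RD is horizontal with |RD| = 53.6 and D on the +x side, so D = (53.600, 0.0000). Since A1 is tangent to RD there, KD ⟂ RD, so K = D + (0, -13) = (53.600, -13.000). On A1, D sits at bearing 90° from K; a 141° counterclockwise sweep puts Q at bearing 231°, so Q = K + 13.0·(cos 231°, sin 231°) = (45.419, -23.103). Tangency of A1 to QT means the radius KQ is perpendicular to QT, so QT runs along (−sin 231°, cos 231°); with |QT| = 34.1, T = (71.920, -44.563). Then |RT| = |T − R| = 84.606.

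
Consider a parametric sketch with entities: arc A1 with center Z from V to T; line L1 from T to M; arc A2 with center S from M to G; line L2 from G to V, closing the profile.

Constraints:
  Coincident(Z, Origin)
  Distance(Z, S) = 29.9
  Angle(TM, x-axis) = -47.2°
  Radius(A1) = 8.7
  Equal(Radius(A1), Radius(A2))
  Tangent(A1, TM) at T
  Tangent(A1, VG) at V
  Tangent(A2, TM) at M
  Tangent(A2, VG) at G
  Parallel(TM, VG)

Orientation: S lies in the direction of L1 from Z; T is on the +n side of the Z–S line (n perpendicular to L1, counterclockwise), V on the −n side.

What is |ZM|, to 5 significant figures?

31.140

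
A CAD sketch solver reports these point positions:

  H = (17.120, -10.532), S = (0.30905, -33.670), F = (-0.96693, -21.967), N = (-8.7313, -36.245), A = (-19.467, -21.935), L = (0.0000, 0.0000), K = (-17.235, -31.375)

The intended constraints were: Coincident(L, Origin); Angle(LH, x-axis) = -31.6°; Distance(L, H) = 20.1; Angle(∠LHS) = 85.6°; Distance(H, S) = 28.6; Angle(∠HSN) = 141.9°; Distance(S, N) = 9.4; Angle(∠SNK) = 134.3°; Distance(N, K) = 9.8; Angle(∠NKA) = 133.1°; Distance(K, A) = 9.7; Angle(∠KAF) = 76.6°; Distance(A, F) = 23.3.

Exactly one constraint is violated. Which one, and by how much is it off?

Distance(A, F) = 23.3 — off by 4.80.

L = (0.00, 0.00) ✓; LH at -31.60° ✓; |LH| = 20.10 ✓; ∠LHS = 85.60° ✓; |HS| = 28.60 ✓; ∠HSN = 141.9° ✓; |SN| = 9.400 ✓; ∠SNK = 134.3° ✓; |NK| = 9.799 ✓; ∠NKA = 133.1° ✓; |KA| = 9.700 ✓; ∠KAF = 76.60° ✓; |AF| = 18.50 ✗.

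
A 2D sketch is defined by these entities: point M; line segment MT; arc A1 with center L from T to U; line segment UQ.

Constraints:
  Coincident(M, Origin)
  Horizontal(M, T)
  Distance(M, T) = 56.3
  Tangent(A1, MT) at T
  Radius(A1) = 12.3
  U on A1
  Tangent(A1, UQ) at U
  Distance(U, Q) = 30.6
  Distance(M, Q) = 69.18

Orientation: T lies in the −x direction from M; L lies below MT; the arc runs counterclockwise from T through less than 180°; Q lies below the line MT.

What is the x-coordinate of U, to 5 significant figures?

-67.107

M is at the origin; MT is horizontal with |MT| = 56.3 and T on the −x side, so T = (-56.300, 0.0000). A1 meets MT tangentially, so LT is at right angles to MT, so L = T + (0, -12.3) = (-56.300, -12.300). Since LU ⟂ UQ (tangency), |LQ| = √(12.3² + 30.6²) = 32.980 regardless of where U sits on A1. So Q lies on both circle(M, 69.18) and circle(L, 32.980); the below-MT intersection is Q = (-52.493, -45.059). U is the foot of the tangent from Q: U = (-67.107, -18.174).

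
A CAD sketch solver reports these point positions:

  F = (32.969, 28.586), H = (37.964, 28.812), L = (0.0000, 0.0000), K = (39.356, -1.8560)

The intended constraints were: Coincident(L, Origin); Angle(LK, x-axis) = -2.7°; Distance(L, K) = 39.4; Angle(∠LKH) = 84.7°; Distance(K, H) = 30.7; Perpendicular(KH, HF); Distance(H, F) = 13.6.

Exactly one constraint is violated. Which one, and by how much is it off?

Distance(H, F) = 13.6 — off by 8.60.

L = (0.00, 0.00) ✓; LK at -2.700° ✓; |LK| = 39.40 ✓; ∠LKH = 84.70° ✓; |KH| = 30.70 ✓; ∠(KH, HF) = 89.99° ✓; |HF| = 5.000 ✗.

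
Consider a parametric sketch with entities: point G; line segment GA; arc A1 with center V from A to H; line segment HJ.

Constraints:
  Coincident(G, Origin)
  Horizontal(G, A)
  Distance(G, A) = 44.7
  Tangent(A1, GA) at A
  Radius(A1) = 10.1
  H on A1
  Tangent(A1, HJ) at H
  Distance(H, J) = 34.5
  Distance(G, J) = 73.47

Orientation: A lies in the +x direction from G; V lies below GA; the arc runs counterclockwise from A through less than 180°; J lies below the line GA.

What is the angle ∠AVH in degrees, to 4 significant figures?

131.1°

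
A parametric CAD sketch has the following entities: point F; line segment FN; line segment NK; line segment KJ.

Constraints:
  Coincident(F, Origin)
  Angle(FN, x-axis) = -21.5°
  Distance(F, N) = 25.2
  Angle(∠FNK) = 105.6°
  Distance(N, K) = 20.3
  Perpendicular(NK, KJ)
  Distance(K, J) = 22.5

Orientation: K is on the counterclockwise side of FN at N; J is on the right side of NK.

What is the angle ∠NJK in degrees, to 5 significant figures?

42.057°

F is at the origin; FN runs at -21.5° with length 25.2, so N = 25.2·(cos -21.5°, sin -21.5°) = (23.447, -9.2358). ∠FNK = 105.6°, so NK runs at -21.5° + (180° − 105.6°) = 52.900° from the x-axis; with |NK| = 20.3, K = N + 20.3·(cos 52.900°, sin 52.900°) = (35.692, 6.9551). NK is perpendicular to KJ; with |KJ| = 22.5 on the right of NK, J = K + 22.5·(0.79758, -0.60321) = (53.637, -6.6171). Then cos ∠NJK = JN·JK / (|JN||JK|), giving 42.057°.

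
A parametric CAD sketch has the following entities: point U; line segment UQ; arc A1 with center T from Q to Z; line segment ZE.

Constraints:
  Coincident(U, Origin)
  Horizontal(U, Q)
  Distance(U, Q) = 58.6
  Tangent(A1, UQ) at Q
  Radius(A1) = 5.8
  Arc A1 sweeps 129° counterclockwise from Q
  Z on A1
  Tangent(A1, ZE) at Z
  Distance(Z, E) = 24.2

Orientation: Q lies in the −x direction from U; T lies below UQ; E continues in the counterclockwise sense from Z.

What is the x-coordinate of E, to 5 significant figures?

-47.878

U is at the origin; UQ is horizontal with |UQ| = 58.6 and Q on the −x side, so Q = (-58.600, 0.0000). The tangent condition forces TQ to be normal to UQ, so T = Q + (0, -5.8) = (-58.600, -5.8000). On A1, Q sits at bearing 90° from T; a 129° counterclockwise sweep puts Z at bearing 219°, so Z = T + 5.8·(cos 219°, sin 219°) = (-63.107, -9.4501). A1 meets ZE tangentially, so TZ is at right angles to ZE, so ZE runs along (−sin 219°, cos 219°); with |ZE| = 24.2, E = (-47.878, -28.257). So E.x = -47.878.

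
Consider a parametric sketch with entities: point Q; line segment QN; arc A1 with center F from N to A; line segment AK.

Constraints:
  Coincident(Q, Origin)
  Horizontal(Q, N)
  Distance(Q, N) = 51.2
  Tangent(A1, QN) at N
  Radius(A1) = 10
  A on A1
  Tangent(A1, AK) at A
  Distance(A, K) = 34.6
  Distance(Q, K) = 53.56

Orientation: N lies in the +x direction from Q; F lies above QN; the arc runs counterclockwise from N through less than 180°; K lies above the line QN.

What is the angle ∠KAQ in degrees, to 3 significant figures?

61.3°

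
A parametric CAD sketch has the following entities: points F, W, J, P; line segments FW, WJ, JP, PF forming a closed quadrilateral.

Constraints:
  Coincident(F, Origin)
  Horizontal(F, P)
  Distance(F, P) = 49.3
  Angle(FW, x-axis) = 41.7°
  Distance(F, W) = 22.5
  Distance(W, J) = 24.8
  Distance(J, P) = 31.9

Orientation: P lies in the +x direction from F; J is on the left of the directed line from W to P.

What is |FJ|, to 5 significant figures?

47.234

F is at the origin; F and P share the same y with |FP| = 49.3 and P in +x, so P = (49.3, 0). FW runs at 41.7° with |FW| = 22.5, so W = (16.799, 14.968). J is determined by |WJ| = 24.8 and |JP| = 31.9 together: it lies at the intersection of circle(W, 24.8) and circle(P, 31.9). With |WP| = 35.782, the foot of the radical line on WP is 12.265 from W and the perpendicular offset is √(24.8² − 12.265²) = 21.555. Taking the left-of-WP solution: J = (36.957, 29.415).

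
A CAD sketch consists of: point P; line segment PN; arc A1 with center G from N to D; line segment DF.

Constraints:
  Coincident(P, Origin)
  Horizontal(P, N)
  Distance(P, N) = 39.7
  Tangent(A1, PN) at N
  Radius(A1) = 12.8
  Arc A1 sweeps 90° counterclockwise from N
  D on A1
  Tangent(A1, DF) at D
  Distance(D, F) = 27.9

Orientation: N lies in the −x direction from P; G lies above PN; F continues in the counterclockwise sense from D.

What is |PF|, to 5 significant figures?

48.786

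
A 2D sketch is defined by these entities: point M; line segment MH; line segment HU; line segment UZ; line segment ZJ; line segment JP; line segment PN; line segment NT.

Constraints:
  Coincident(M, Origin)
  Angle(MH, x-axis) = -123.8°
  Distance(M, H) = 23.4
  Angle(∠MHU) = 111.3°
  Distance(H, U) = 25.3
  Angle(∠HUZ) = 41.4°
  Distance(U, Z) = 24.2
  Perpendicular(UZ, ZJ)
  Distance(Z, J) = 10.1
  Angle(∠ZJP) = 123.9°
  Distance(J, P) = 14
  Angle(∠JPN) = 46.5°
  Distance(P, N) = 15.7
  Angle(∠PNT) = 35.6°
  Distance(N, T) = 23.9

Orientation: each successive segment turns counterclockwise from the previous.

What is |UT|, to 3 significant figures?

35.1

M is at the origin; MH runs at -123.8° with length 23.4, so H = (-13.0, -19.4). ∠MHU = 111.3° gives HU at -55.1° from the x-axis; with |HU| = 25.3, U = (1.46, -40.2). ∠HUZ = 41.4° gives UZ at 83.5° from the x-axis; with |UZ| = 24.2, Z = (4.20, -16.2). UZ is perpendicular to ZJ, so ZJ runs at 174°; with |ZJ| = 10.1, J = (-5.84, -15.0). ∠ZJP = 123.9° gives JP at -130° from the x-axis; with |JP| = 14.0, P = (-14.9, -25.7). ∠JPN = 46.5° gives PN at 3.10° from the x-axis; with |PN| = 15.7, N = (0.766, -24.8). ∠PNT = 35.6° gives NT at 148° from the x-axis; with |NT| = 23.9, T = (-19.4, -12.0). Then |UT| = |T − U| = 35.1.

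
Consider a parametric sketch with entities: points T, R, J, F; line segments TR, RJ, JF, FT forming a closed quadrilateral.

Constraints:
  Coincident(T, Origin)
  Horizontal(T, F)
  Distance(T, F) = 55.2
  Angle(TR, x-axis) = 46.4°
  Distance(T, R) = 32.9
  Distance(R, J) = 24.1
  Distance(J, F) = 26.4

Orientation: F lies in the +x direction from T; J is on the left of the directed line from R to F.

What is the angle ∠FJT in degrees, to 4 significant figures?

80.50°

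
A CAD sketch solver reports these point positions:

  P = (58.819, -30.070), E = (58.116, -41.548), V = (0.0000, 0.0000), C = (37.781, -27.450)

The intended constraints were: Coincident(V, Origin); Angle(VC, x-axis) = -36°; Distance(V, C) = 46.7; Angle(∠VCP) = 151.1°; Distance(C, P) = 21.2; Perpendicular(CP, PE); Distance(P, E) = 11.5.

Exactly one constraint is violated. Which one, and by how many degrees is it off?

Perpendicular(CP, PE) — off by 3.59°.

V = (0.00, 0.00) ✓; VC at -36.00° ✓; |VC| = 46.70 ✓; ∠VCP = 151.1° ✓; |CP| = 21.20 ✓; ∠(CP, PE) = 86.41° ✗; |PE| = 11.50 ✓.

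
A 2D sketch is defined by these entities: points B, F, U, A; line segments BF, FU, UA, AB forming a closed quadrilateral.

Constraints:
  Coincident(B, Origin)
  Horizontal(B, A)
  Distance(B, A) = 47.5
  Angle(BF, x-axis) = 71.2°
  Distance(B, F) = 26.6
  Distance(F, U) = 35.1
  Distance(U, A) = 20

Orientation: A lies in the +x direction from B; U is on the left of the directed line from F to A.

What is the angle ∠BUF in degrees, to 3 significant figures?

33.6°

Checks: |FU| = 35.10 ✓; |UA| = 20.00 ✓.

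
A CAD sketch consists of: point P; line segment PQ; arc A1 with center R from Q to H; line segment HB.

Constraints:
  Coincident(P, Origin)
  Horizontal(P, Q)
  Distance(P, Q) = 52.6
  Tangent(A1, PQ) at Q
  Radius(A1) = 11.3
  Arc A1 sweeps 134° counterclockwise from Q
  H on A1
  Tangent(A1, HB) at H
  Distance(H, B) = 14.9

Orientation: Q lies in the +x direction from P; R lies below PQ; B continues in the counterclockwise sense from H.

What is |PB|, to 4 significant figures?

62.43

On A1, Q sits at bearing 90° from R; a 134° counterclockwise sweep puts H at bearing 224°, so H = R + 11.3·(cos 224°, sin 224°) = (44.47, -19.15). Since A1 is tangent to HB there, RH ⟂ HB, so HB runs along (−sin 224°, cos 224°); with |HB| = 14.9, B = (54.82, -29.87). Then |PB| = |B − P| = 62.43.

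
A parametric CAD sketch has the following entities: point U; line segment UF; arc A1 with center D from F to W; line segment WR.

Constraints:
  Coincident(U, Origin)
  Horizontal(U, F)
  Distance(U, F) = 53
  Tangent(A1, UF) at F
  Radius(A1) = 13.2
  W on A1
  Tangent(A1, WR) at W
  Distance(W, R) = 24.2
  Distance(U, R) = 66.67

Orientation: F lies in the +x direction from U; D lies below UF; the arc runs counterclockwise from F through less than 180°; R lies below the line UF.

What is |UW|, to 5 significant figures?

45.688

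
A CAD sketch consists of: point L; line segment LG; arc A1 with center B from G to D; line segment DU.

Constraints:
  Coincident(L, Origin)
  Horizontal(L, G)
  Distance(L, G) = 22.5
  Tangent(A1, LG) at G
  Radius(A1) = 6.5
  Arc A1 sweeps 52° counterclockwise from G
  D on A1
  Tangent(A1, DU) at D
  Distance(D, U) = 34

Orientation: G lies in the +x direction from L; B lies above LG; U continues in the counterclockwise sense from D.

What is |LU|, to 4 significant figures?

56.71

On A1, G sits at bearing -90° from B; a 52° counterclockwise sweep puts D at bearing -38°, so D = B + 6.5·(cos -38°, sin -38°) = (27.62, 2.498). Tangency of A1 to DU means the radius BD is perpendicular to DU, so DU runs along (−sin -38°, cos -38°); with |DU| = 34.0, U = (48.55, 29.29). Then |LU| = |U − L| = 56.71.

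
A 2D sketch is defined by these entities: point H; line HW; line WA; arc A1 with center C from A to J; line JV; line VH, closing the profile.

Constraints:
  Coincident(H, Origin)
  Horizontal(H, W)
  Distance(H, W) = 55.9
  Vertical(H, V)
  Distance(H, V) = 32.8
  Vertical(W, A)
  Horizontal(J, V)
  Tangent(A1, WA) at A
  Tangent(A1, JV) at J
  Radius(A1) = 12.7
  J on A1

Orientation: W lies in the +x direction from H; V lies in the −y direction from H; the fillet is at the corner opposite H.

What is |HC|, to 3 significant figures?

47.6

H is at the origin; H and W share the same y with |HW| = 55.9 and W on the +x side, so W = (55.9, 0.00). HV is vertical with |HV| = 32.8 and V on the −y side, so V = (0.00, -32.8). The virtual corner opposite H is at (55.9, -32.8). A1 meets WA tangentially, so CA is at right angles to WA and tangency of A1 to JV means the radius CJ is perpendicular to JV, with radius 12.7, so the center C sits 12.7 in from both sides at C = (43.2, -20.1). Then |HC| = |C − H| = 47.6.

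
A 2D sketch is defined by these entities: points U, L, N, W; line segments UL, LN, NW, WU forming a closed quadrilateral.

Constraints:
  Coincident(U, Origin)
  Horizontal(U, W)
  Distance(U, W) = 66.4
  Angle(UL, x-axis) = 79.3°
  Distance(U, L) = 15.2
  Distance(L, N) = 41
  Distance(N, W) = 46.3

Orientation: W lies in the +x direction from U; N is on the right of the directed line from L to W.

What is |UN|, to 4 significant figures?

31.56

Checks: |LN| = 41.00 ✓; |NW| = 46.30 ✓.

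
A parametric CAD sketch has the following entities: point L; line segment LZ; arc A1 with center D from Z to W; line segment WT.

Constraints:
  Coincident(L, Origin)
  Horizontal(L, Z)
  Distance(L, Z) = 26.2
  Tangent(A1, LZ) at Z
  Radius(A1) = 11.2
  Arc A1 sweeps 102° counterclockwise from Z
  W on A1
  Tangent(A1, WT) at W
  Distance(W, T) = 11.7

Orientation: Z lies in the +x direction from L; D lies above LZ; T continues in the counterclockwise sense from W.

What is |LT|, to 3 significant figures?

42.8

L is at the origin; L and Z share the same y with |LZ| = 26.2 and Z on the +x side, so Z = (26.2, 0.00). A1 meets LZ tangentially, so DZ is at right angles to LZ, so D = Z + (0, 11.2) = (26.2, 11.2). On A1, Z sits at bearing -90° from D; a 102° counterclockwise sweep puts W at bearing 12°, so W = D + 11.2·(cos 12°, sin 12°) = (37.2, 13.5). Since A1 is tangent to WT there, DW ⟂ WT, so WT runs along (−sin 12°, cos 12°); with |WT| = 11.7, T = (34.7, 25.0). Then |LT| = |T − L| = 42.8.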